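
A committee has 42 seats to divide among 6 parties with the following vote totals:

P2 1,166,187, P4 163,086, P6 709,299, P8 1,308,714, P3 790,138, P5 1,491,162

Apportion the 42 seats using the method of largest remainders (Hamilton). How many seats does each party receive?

Standard divisor: 5628586 ÷ 42 ≈ 134013.952.
Standard quotas: P2 8.7020, P4 1.2169, P6 5.2927, P8 9.7655, P3 5.8959, P5 11.1269.
Lower quotas: P2 8, P4 1, P6 5, P8 9, P3 5, P5 11 (sum 39, leaving 3 seats).
Remainders in descending order: P3 0.8959, P8 0.7655, P2 0.7020, P6 0.2927, P4 0.2169, P5 0.1269.
The surplus seats go to P3, P8, P2.

P2 9, P4 1, P6 5, P8 10, P3 6, P5 11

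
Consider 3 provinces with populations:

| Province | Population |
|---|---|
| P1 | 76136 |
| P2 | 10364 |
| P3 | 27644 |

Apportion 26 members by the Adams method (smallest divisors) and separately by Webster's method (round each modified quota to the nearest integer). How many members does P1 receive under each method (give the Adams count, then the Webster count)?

Adams: P1 17, P2 3, P3 6.
Webster: P1 18, P2 2, P3 6.
P1 gets 17 under Adams and 18 under Webster.

17 and 18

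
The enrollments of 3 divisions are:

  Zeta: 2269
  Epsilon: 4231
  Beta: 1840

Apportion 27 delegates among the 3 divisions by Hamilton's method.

Zeta 7, Epsilon 14, Beta 6

Total 8340; standard divisor 8340/27 ≈ 308.889.
Standard quotas: Zeta 7.346, Epsilon 13.697, Beta 5.957.
Lower quotas: Zeta 7, Epsilon 13, Beta 5 (sum 25, leaving 2 seats).
Remainders in descending order: Beta 0.957, Epsilon 0.697, Zeta 0.346.
Largest remainders: Beta, Epsilon receive the extra seats.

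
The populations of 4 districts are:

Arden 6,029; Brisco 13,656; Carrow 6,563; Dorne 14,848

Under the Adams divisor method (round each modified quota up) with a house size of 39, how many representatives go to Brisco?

Standard divisor 41096/39 ≈ 1053.744; standard quotas: Arden 5.722, Brisco 12.960, Carrow 6.228, Dorne 14.091.
Rounding up gives 6, 13, 7, 15 = 41 seats, so the divisor must be adjusted.
With modified divisor 1100: modified quotas Arden 5.481, Brisco 12.415, Carrow 5.966, Dorne 13.498.
Rounding up: Arden 6, Brisco 13, Carrow 6, Dorne 14 (total 39).
Brisco receives 13.

13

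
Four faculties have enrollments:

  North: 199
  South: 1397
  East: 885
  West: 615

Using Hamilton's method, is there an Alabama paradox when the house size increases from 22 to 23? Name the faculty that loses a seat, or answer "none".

North

At 22 seats: North 2, South 10, East 6, West 4.
At 23 seats: North 1, South 10, East 7, West 5.
North drops from 2 to 1.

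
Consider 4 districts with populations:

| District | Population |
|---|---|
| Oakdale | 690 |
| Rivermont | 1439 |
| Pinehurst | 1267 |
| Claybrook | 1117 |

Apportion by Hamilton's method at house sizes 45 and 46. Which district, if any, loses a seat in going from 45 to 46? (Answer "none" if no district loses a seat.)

none

At 45 seats: Oakdale 7, Rivermont 14, Pinehurst 13, Claybrook 11.
At 46 seats: Oakdale 7, Rivermont 15, Pinehurst 13, Claybrook 11.
No district's allocation decreased.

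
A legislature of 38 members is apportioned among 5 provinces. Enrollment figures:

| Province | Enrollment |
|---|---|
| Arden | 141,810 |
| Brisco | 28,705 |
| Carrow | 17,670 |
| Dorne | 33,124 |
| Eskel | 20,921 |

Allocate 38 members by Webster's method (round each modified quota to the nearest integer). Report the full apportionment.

Arden=22; Brisco=5; Carrow=3; Dorne=5; Eskel=3

Standard divisor 242230/38 ≈ 6374.474; standard quotas: Arden 22.247, Brisco 4.503, Carrow 2.772, Dorne 5.196, Eskel 3.282.
Rounding to the nearest integer gives Arden 22, Brisco 5, Carrow 3, Dorne 5, Eskel 3 — total 38, matching the house size, so no adjustment is needed.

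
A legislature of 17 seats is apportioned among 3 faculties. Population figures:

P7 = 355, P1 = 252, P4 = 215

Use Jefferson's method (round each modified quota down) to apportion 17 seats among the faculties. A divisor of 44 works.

P7 8, P1 5, P4 4

With modified divisor 44: modified quotas P7 8.068, P1 5.727, P4 4.886.
Rounding down: P7 8, P1 5, P4 4 (total 17).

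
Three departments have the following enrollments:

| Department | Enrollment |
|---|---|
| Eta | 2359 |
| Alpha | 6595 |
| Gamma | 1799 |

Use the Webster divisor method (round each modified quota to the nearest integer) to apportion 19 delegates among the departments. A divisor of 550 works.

With modified divisor 550: modified quotas Eta 4.289, Alpha 11.991, Gamma 3.271.
Rounding to the nearest integer: Eta 4, Alpha 12, Gamma 3 (total 19).

Eta: 4, Alpha: 12, Gamma: 3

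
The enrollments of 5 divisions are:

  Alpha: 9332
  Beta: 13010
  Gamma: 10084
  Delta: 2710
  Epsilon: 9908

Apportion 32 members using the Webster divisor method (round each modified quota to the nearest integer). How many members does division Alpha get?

Standard divisor 45044/32 ≈ 1407.625; standard quotas: Alpha 6.630, Beta 9.243, Gamma 7.164, Delta 1.925, Epsilon 7.039.
Rounding to the nearest integer gives Alpha 7, Beta 9, Gamma 7, Delta 2, Epsilon 7 — total 32, matching the house size, so no adjustment is needed.
Alpha receives 7.

7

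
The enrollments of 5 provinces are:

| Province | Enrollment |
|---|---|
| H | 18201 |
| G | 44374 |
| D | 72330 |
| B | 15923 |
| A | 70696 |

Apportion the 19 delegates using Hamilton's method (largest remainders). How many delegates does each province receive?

Total 221524; standard divisor 221524/19 ≈ 11659.158.
Standard quotas: H 1.5611, G 3.8059, D 6.2037, B 1.3657, A 6.0636.
Lower quotas: H 1, G 3, D 6, B 1, A 6 (sum 17, leaving 2 seats).
Remainders in descending order: G 0.8059, H 0.5611, B 0.3657, D 0.2037, A 0.0636.
The surplus seats go to G, H.

H 2, G 4, D 6, B 1, A 6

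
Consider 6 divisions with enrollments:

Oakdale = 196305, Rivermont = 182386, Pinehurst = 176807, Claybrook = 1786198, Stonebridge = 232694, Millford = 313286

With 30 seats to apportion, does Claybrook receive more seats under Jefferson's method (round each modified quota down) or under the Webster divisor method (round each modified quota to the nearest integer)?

Jefferson: Oakdale 2, Rivermont 2, Pinehurst 1, Claybrook 20, Stonebridge 2, Millford 3.
Webster: Oakdale 2, Rivermont 2, Pinehurst 2, Claybrook 19, Stonebridge 2, Millford 3.
Claybrook gets 20 under Jefferson and 19 under Webster.

Jefferson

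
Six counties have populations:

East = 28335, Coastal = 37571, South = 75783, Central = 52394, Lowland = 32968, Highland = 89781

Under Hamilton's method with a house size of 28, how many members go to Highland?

The standard divisor is 316832/28 ≈ 11315.429.
Standard quotas: East 2.5041, Coastal 3.3203, South 6.6973, Central 4.6303, Lowland 2.9135, Highland 7.9344.
Lower quotas: East 2, Coastal 3, South 6, Central 4, Lowland 2, Highland 7 (sum 24, leaving 4 seats).
Remainders in descending order: Highland 0.9344, Lowland 0.9135, South 0.6973, Central 0.6303, East 0.5041, Coastal 0.3203.
Largest remainders: Highland, Lowland, South, Central receive the extra seats.
Highland receives 8.

8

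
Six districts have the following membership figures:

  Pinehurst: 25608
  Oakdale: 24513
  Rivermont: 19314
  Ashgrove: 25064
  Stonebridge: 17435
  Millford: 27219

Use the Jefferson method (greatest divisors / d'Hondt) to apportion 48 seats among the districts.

Standard divisor 139153/48 ≈ 2899.021; standard quotas: Pinehurst 8.833, Oakdale 8.456, Rivermont 6.662, Ashgrove 8.646, Stonebridge 6.014, Millford 9.389.
Rounding down gives 8, 8, 6, 8, 6, 9 = 45 seats, so the divisor must be adjusted.
With modified divisor 2740: modified quotas Pinehurst 9.346, Oakdale 8.946, Rivermont 7.049, Ashgrove 9.147, Stonebridge 6.363, Millford 9.934.
Rounding down: Pinehurst 9, Oakdale 8, Rivermont 7, Ashgrove 9, Stonebridge 6, Millford 9 (total 48).

Pinehurst=9, Oakdale=8, Rivermont=7, Ashgrove=9, Stonebridge=6, Millford=9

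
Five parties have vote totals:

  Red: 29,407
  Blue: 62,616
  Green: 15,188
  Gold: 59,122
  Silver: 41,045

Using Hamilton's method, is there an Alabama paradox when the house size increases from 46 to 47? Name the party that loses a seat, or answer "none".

At 46 seats: Red 7, Blue 14, Green 3, Gold 13, Silver 9.
At 47 seats: Red 7, Blue 14, Green 4, Gold 13, Silver 9.
No party's allocation decreased.

none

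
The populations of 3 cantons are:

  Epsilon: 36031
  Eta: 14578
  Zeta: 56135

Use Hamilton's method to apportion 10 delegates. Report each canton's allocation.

The standard divisor is 106744/10 ≈ 10674.4.
Standard quotas: Epsilon 3.3755, Eta 1.3657, Zeta 5.2588.
Lower quotas: Epsilon 3, Eta 1, Zeta 5 (sum 9, leaving 1 seat).
Remainders in descending order: Epsilon 0.3755, Eta 0.3657, Zeta 0.2588.
The surplus seat goes to Epsilon.

Epsilon=4, Eta=1, Zeta=5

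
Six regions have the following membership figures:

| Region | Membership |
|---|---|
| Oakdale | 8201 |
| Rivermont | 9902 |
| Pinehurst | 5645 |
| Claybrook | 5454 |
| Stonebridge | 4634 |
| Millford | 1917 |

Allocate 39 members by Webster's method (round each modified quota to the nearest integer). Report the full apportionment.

Standard divisor 35753/39 ≈ 916.744; standard quotas: Oakdale 8.946, Rivermont 10.801, Pinehurst 6.158, Claybrook 5.949, Stonebridge 5.055, Millford 2.091.
Rounding to the nearest integer gives Oakdale 9, Rivermont 11, Pinehurst 6, Claybrook 6, Stonebridge 5, Millford 2 — total 39, matching the house size, so no adjustment is needed.

Oakdale: 9, Rivermont: 11, Pinehurst: 6, Claybrook: 6, Stonebridge: 5, Millford: 2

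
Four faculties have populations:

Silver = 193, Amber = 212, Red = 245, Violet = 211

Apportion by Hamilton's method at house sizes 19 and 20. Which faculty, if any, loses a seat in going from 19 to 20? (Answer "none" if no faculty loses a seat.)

none

At 19 seats: Silver 4, Amber 5, Red 5, Violet 5.
At 20 seats: Silver 4, Amber 5, Red 6, Violet 5.
No faculty's allocation decreased.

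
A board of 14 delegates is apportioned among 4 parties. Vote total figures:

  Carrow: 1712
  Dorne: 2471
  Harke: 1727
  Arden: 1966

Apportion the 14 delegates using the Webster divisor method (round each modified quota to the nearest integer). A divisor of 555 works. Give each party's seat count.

Carrow=3; Dorne=4; Harke=3; Arden=4

With modified divisor 555: modified quotas Carrow 3.085, Dorne 4.452, Harke 3.112, Arden 3.542.
Rounding to the nearest integer: Carrow 3, Dorne 4, Harke 3, Arden 4 (total 14).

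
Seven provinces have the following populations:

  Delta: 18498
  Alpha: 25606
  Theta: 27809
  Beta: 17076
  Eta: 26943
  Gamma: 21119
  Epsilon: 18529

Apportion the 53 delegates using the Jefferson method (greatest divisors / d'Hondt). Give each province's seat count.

Delta: 6; Alpha: 9; Theta: 10; Beta: 6; Eta: 9; Gamma: 7; Epsilon: 6

Standard divisor 155580/53 ≈ 2935.472; standard quotas: Delta 6.302, Alpha 8.723, Theta 9.473, Beta 5.817, Eta 9.178, Gamma 7.194, Epsilon 6.312.
Rounding down gives 6, 8, 9, 5, 9, 7, 6 = 50 seats, so the divisor must be adjusted.
With modified divisor 2700: modified quotas Delta 6.851, Alpha 9.484, Theta 10.300, Beta 6.324, Eta 9.979, Gamma 7.822, Epsilon 6.863.
Rounding down: Delta 6, Alpha 9, Theta 10, Beta 6, Eta 9, Gamma 7, Epsilon 6 (total 53).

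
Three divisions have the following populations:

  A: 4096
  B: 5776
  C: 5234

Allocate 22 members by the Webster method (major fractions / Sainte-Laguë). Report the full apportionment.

A: 6, B: 8, C: 8

Standard divisor 15106/22 ≈ 686.636; standard quotas: A 5.965, B 8.412, C 7.623.
Rounding to the nearest integer gives A 6, B 8, C 8 — total 22, matching the house size, so no adjustment is needed.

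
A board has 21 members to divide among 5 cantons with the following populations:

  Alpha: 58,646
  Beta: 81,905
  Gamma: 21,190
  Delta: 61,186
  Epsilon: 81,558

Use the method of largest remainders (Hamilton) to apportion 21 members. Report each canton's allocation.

Alpha: 4, Beta: 6, Gamma: 1, Delta: 4, Epsilon: 6

Total 304485; standard divisor 304485/21 ≈ 14499.286.
Standard quotas: Alpha 4.0448, Beta 5.6489, Gamma 1.4615, Delta 4.2199, Epsilon 5.6250.
Lower quotas: Alpha 4, Beta 5, Gamma 1, Delta 4, Epsilon 5 (sum 19, leaving 2 seats).
Remainders in descending order: Beta 0.6489, Epsilon 0.6250, Gamma 0.4615, Delta 0.2199, Alpha 0.0448.
The surplus seats go to Beta, Epsilon.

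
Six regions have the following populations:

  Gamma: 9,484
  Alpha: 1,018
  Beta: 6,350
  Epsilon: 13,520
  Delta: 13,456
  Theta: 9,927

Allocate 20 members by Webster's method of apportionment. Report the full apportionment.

Gamma=4; Alpha=0; Beta=2; Epsilon=5; Delta=5; Theta=4

Standard divisor 53755/20 ≈ 2687.75; standard quotas: Gamma 3.529, Alpha 0.379, Beta 2.363, Epsilon 5.030, Delta 5.006, Theta 3.693.
Rounding to the nearest integer gives Gamma 4, Alpha 0, Beta 2, Epsilon 5, Delta 5, Theta 4 — total 20, matching the house size, so no adjustment is needed.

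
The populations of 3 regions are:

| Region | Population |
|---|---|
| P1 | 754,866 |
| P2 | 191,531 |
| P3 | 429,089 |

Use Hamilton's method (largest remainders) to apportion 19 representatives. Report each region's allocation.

Standard divisor: 1375486 ÷ 19 = 72394.
Standard quotas: P1 10.4272, P2 2.6457, P3 5.9271.
Lower quotas: P1 10, P2 2, P3 5 (sum 17, leaving 2 seats).
Remainders in descending order: P3 0.9271, P2 0.6457, P1 0.4272.
Largest remainders: P3, P2 receive the extra seats.

P1 10, P2 3, P3 6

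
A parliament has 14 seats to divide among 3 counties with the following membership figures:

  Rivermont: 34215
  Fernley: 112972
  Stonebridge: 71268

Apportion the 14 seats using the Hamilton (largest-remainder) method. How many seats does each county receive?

Rivermont 2, Fernley 7, Stonebridge 5

Total 218455; standard divisor 218455/14 ≈ 15603.929.
Standard quotas: Rivermont 2.1927, Fernley 7.2400, Stonebridge 4.5673.
Lower quotas: Rivermont 2, Fernley 7, Stonebridge 4 (sum 13, leaving 1 seat).
Remainders in descending order: Stonebridge 0.5673, Fernley 0.2400, Rivermont 0.1927.
Largest remainder: Stonebridge receives the extra seat.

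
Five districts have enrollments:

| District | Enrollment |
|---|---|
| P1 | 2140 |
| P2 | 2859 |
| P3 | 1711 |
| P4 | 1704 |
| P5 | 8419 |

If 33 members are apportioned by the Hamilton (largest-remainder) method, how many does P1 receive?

Standard divisor: 16833 ÷ 33 ≈ 510.091.
Standard quotas: P1 4.1953, P2 5.6049, P3 3.3543, P4 3.3406, P5 16.5049.
Lower quotas: P1 4, P2 5, P3 3, P4 3, P5 16 (sum 31, leaving 2 seats).
Remainders in descending order: P2 0.6049, P5 0.5049, P3 0.3543, P4 0.3406, P1 0.1953.
The surplus seats go to P2, P5.
P1 receives 4.

4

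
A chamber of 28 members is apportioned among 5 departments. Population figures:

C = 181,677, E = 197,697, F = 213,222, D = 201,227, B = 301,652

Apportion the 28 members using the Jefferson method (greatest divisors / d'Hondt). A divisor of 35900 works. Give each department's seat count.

With modified divisor 35900: modified quotas C 5.061, E 5.507, F 5.939, D 5.605, B 8.403.
Rounding down: C 5, E 5, F 5, D 5, B 8 (total 28).

C 5, E 5, F 5, D 5, B 8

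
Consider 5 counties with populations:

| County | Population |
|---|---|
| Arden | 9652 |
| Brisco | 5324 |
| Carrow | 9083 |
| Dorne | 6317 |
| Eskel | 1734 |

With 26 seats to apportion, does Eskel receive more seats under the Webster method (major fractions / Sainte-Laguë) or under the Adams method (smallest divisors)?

Adams

Webster: Arden 8, Brisco 4, Carrow 8, Dorne 5, Eskel 1.
Adams: Arden 8, Brisco 4, Carrow 7, Dorne 5, Eskel 2.
Eskel gets 1 under Webster and 2 under Adams.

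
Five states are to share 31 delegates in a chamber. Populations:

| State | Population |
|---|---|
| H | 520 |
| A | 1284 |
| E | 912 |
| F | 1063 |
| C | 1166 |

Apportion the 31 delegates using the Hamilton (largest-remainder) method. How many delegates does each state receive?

H 3, A 8, E 6, F 7, C 7

The standard divisor is 4945/31 ≈ 159.516.
Standard quotas: H 3.260, A 8.049, E 5.717, F 6.664, C 7.310.
Lower quotas: H 3, A 8, E 5, F 6, C 7 (sum 29, leaving 2 seats).
Remainders in descending order: E 0.717, F 0.664, C 0.310, H 0.260, A 0.049.
The surplus seats go to E, F.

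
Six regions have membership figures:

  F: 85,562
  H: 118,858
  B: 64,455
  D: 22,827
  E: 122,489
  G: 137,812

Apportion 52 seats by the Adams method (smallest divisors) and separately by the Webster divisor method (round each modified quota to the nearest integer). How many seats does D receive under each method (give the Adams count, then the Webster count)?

3 and 2

Adams: F 8, H 11, B 6, D 3, E 11, G 13.
Webster: F 8, H 11, B 6, D 2, E 12, G 13.
D gets 3 under Adams and 2 under Webster.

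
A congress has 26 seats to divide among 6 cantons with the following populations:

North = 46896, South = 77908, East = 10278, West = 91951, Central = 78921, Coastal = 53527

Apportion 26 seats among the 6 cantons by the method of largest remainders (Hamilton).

North=3, South=5, East=1, West=7, Central=6, Coastal=4

The standard divisor is 359481/26 ≈ 13826.192.
Standard quotas: North 3.3918, South 5.6348, East 0.7434, West 6.6505, Central 5.7081, Coastal 3.8714.
Lower quotas: North 3, South 5, East 0, West 6, Central 5, Coastal 3 (sum 22, leaving 4 seats).
Remainders in descending order: Coastal 0.8714, East 0.7434, Central 0.7081, West 0.6505, South 0.6348, North 0.3918.
The surplus seats go to Coastal, East, Central, West.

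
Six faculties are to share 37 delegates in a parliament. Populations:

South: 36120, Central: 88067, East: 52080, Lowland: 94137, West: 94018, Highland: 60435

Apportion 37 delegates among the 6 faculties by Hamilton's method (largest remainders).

The standard divisor is 424857/37 ≈ 11482.622.
Standard quotas: South 3.1456, Central 7.6696, East 4.5355, Lowland 8.1982, West 8.1879, Highland 5.2632.
Lower quotas: South 3, Central 7, East 4, Lowland 8, West 8, Highland 5 (sum 35, leaving 2 seats).
Remainders in descending order: Central 0.6696, East 0.5355, Highland 0.2632, Lowland 0.1982, West 0.1879, South 0.1456.
Largest remainders: Central, East receive the extra seats.

South 3; Central 8; East 5; Lowland 8; West 8; Highland 5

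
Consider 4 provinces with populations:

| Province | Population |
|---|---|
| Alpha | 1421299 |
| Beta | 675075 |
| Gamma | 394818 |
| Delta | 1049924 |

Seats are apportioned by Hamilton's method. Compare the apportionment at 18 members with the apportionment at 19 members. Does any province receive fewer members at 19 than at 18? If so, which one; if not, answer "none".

Beta

At 18 seats: Alpha 7, Beta 4, Gamma 2, Delta 5.
At 19 seats: Alpha 8, Beta 3, Gamma 2, Delta 6.
Beta drops from 4 to 3.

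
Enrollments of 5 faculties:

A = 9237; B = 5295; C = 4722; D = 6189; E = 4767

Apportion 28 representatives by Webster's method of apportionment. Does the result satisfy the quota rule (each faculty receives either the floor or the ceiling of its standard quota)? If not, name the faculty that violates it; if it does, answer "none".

Standard quotas: A 8.561, B 4.908, C 4.377, D 5.736, E 4.418.
Webster allocation: A 9, B 5, C 4, D 6, E 4.
Every allocation lies between the lower and upper quota.

none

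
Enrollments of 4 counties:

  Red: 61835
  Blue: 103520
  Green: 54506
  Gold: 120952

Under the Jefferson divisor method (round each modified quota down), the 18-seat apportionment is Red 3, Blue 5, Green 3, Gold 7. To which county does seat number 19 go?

Priority for the next seat is population ÷ (current seats + 1).
Priorities: Red 15458.750, Blue 17253.333, Green 13626.500, Gold 15119.000.
Highest priority: Blue.

Blue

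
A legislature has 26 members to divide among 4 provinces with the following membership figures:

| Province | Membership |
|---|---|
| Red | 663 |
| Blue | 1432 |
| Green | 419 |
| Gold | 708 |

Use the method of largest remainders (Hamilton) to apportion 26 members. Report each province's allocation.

Standard divisor: 3222 ÷ 26 ≈ 123.923.
Standard quotas: Red 5.350, Blue 11.556, Green 3.381, Gold 5.713.
Lower quotas: Red 5, Blue 11, Green 3, Gold 5 (sum 24, leaving 2 seats).
Remainders in descending order: Gold 0.713, Blue 0.556, Green 0.381, Red 0.350.
Largest remainders: Gold, Blue receive the extra seats.

Red: 5, Blue: 12, Green: 3, Gold: 6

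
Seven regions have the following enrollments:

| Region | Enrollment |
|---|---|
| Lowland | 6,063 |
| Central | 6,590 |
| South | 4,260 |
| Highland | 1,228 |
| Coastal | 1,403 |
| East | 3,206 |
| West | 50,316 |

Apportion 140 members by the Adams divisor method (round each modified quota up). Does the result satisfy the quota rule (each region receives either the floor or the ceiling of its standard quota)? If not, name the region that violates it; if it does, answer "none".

Standard quotas: Lowland 11.617, Central 12.627, South 8.162, Highland 2.353, Coastal 2.688, East 6.143, West 96.409.
Adams allocation: Lowland 12, Central 13, South 8, Highland 3, Coastal 3, East 6, West 95.
West has quota 96.409 (lower 96, upper 97) but receives 95 — outside the quota interval.

West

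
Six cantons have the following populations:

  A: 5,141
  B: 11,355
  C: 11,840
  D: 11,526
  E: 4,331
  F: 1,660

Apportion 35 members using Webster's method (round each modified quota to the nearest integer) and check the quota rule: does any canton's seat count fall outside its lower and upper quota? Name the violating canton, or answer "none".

Standard quotas: A 3.924, B 8.667, C 9.038, D 8.798, E 3.306, F 1.267.
Webster allocation: A 4, B 9, C 9, D 9, E 3, F 1.
Every allocation lies between the lower and upper quota.

none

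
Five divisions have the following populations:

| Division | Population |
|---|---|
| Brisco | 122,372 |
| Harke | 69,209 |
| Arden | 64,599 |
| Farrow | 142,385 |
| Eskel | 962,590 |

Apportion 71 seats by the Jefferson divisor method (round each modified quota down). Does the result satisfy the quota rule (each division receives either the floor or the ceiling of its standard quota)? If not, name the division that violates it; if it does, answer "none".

Eskel

Standard quotas: Brisco 6.383, Harke 3.610, Arden 3.370, Farrow 7.427, Eskel 50.210.
Jefferson allocation: Brisco 6, Harke 3, Arden 3, Farrow 7, Eskel 52.
Eskel has quota 50.210 (lower 50, upper 51) but receives 52 — outside the quota interval.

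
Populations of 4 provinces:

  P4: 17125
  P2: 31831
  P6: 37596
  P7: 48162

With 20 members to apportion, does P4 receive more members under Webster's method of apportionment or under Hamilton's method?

Webster: P4 3, P2 5, P6 5, P7 7.
Hamilton: P4 2, P2 5, P6 6, P7 7.
P4 gets 3 under Webster and 2 under Hamilton.

Webster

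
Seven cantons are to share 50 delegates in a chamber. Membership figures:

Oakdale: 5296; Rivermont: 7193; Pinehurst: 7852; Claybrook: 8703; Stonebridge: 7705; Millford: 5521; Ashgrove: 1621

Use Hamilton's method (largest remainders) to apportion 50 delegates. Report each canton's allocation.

Oakdale=6, Rivermont=8, Pinehurst=9, Claybrook=10, Stonebridge=9, Millford=6, Ashgrove=2

The standard divisor is 43891/50 ≈ 877.82.
Standard quotas: Oakdale 6.0331, Rivermont 8.1942, Pinehurst 8.9449, Claybrook 9.9143, Stonebridge 8.7774, Millford 6.2894, Ashgrove 1.8466.
Lower quotas: Oakdale 6, Rivermont 8, Pinehurst 8, Claybrook 9, Stonebridge 8, Millford 6, Ashgrove 1 (sum 46, leaving 4 seats).
Remainders in descending order: Pinehurst 0.9449, Claybrook 0.9143, Ashgrove 0.8466, Stonebridge 0.7774, Millford 0.2894, Rivermont 0.1942, Oakdale 0.0331.
Largest remainders: Pinehurst, Claybrook, Ashgrove, Stonebridge receive the extra seats.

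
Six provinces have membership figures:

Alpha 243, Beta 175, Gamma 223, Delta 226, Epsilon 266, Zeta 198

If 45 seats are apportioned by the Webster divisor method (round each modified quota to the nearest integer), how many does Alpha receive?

Standard divisor 1331/45 ≈ 29.578; standard quotas: Alpha 8.216, Beta 5.917, Gamma 7.539, Delta 7.641, Epsilon 8.993, Zeta 6.694.
Rounding to the nearest integer gives 8, 6, 8, 8, 9, 7 = 46 seats, so the divisor must be adjusted.
With modified divisor 30: modified quotas Alpha 8.100, Beta 5.833, Gamma 7.433, Delta 7.533, Epsilon 8.867, Zeta 6.600.
Rounding to the nearest integer: Alpha 8, Beta 6, Gamma 7, Delta 8, Epsilon 9, Zeta 7 (total 45).
Alpha receives 8.

8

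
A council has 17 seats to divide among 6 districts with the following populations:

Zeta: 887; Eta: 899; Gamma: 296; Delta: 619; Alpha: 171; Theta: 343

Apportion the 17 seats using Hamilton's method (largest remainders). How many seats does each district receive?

Zeta: 5, Eta: 5, Gamma: 1, Delta: 3, Alpha: 1, Theta: 2

Total 3215; standard divisor 3215/17 ≈ 189.118.
Standard quotas: Zeta 4.690, Eta 4.754, Gamma 1.565, Delta 3.273, Alpha 0.904, Theta 1.814.
Lower quotas: Zeta 4, Eta 4, Gamma 1, Delta 3, Alpha 0, Theta 1 (sum 13, leaving 4 seats).
Remainders in descending order: Alpha 0.904, Theta 0.814, Eta 0.754, Zeta 0.690, Gamma 0.565, Delta 0.273.
Largest remainders: Alpha, Theta, Eta, Zeta receive the extra seats.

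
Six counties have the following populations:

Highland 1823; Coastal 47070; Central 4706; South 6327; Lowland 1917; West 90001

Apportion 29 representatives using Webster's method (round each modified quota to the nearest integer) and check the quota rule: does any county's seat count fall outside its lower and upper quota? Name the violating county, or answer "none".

none

Standard quotas: Highland 0.348, Coastal 8.990, Central 0.899, South 1.208, Lowland 0.366, West 17.189.
Webster allocation: Highland 0, Coastal 9, Central 1, South 1, Lowland 0, West 18.
Every allocation lies between the lower and upper quota.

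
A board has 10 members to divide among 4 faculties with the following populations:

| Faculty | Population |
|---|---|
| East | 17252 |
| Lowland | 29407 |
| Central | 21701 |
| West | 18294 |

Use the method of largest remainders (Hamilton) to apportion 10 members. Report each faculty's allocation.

East 2; Lowland 3; Central 3; West 2

Standard divisor: 86654 ÷ 10 ≈ 8665.4.
Standard quotas: East 1.9909, Lowland 3.3936, Central 2.5043, West 2.1112.
Lower quotas: East 1, Lowland 3, Central 2, West 2 (sum 8, leaving 2 seats).
Remainders in descending order: East 0.9909, Central 0.5043, Lowland 0.3936, West 0.1112.
The surplus seats go to East, Central.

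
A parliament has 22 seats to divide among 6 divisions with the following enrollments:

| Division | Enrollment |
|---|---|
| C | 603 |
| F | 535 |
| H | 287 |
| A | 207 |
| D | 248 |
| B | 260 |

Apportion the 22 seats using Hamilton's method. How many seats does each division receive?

Total 2140; standard divisor 2140/22 ≈ 97.273.
Standard quotas: C 6.199, F 5.500, H 2.950, A 2.128, D 2.550, B 2.673.
Lower quotas: C 6, F 5, H 2, A 2, D 2, B 2 (sum 19, leaving 3 seats).
Remainders in descending order: H 0.950, B 0.673, D 0.550, F 0.500, C 0.199, A 0.128.
The surplus seats go to H, B, D.

C=6; F=5; H=3; A=2; D=3; B=3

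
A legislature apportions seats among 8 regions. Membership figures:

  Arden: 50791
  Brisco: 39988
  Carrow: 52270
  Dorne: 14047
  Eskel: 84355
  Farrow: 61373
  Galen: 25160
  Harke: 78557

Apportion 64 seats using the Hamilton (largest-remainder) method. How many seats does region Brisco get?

6

Total 406541; standard divisor 406541/64 ≈ 6352.203.
Standard quotas: Arden 7.9958, Brisco 6.2951, Carrow 8.2286, Dorne 2.2114, Eskel 13.2796, Farrow 9.6617, Galen 3.9608, Harke 12.3669.
Lower quotas: Arden 7, Brisco 6, Carrow 8, Dorne 2, Eskel 13, Farrow 9, Galen 3, Harke 12 (sum 60, leaving 4 seats).
Remainders in descending order: Arden 0.9958, Galen 0.9608, Farrow 0.6617, Harke 0.3669, Brisco 0.2951, Eskel 0.2796, Carrow 0.2286, Dorne 0.2114.
The surplus seats go to Arden, Galen, Farrow, Harke.
Brisco receives 6.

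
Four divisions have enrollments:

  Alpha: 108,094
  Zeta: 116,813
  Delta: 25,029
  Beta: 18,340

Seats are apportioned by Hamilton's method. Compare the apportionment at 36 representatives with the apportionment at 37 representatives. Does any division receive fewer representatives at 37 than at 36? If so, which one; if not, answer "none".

At 36 seats: Alpha 15, Zeta 16, Delta 3, Beta 2.
At 37 seats: Alpha 15, Zeta 16, Delta 3, Beta 3.
No division's allocation decreased.

none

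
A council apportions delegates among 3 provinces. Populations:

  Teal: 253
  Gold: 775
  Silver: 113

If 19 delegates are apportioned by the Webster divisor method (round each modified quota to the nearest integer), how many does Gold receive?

Standard divisor 1141/19 ≈ 60.053; standard quotas: Teal 4.213, Gold 12.905, Silver 1.882.
Rounding to the nearest integer gives Teal 4, Gold 13, Silver 2 — total 19, matching the house size, so no adjustment is needed.
Gold receives 13.

13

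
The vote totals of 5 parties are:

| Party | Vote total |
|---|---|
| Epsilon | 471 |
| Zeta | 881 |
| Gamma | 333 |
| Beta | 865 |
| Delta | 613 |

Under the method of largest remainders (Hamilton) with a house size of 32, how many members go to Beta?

The standard divisor is 3163/32 ≈ 98.844.
Standard quotas: Epsilon 4.765, Zeta 8.913, Gamma 3.369, Beta 8.751, Delta 6.202.
Lower quotas: Epsilon 4, Zeta 8, Gamma 3, Beta 8, Delta 6 (sum 29, leaving 3 seats).
Remainders in descending order: Zeta 0.913, Epsilon 0.765, Beta 0.751, Gamma 0.369, Delta 0.202.
The surplus seats go to Zeta, Epsilon, Beta.
Beta receives 9.

9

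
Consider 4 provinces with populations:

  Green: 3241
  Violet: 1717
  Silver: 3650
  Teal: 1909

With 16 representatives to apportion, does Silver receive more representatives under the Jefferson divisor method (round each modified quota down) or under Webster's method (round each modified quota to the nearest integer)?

Jefferson

Jefferson: Green 5, Violet 2, Silver 6, Teal 3.
Webster: Green 5, Violet 3, Silver 5, Teal 3.
Silver gets 6 under Jefferson and 5 under Webster.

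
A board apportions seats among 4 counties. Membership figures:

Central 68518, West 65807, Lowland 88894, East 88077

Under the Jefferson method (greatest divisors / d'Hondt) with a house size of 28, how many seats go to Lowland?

8

Standard divisor 311296/28 ≈ 11117.714; standard quotas: Central 6.163, West 5.919, Lowland 7.996, East 7.922.
Rounding down gives 6, 5, 7, 7 = 25 seats, so the divisor must be adjusted.
With modified divisor 10400: modified quotas Central 6.588, West 6.328, Lowland 8.547, East 8.469.
Rounding down: Central 6, West 6, Lowland 8, East 8 (total 28).
Lowland receives 8.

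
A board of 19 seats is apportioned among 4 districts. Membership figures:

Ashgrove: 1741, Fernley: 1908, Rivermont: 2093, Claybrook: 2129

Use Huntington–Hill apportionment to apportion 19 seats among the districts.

Ashgrove=4; Fernley=5; Rivermont=5; Claybrook=5

With divisor 408: modified quotas Ashgrove 4.267, Fernley 4.676, Rivermont 5.130, Claybrook 5.218.
Geometric-mean thresholds: Ashgrove √(4·5)=4.472, Fernley √(4·5)=4.472, Rivermont √(5·6)=5.477, Claybrook √(5·6)=5.477.
Each quota rounded against its threshold gives Ashgrove 4, Fernley 5, Rivermont 5, Claybrook 5 (total 19).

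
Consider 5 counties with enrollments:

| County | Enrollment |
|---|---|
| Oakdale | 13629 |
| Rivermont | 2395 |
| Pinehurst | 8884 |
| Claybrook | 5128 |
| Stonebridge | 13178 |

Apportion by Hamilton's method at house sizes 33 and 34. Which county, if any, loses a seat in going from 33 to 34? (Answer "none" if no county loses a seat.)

none

At 33 seats: Oakdale 10, Rivermont 2, Pinehurst 7, Claybrook 4, Stonebridge 10.
At 34 seats: Oakdale 11, Rivermont 2, Pinehurst 7, Claybrook 4, Stonebridge 10.
No county's allocation decreased.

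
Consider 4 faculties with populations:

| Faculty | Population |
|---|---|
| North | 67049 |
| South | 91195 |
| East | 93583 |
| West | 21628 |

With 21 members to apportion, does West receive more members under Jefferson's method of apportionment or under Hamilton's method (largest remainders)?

Jefferson: North 5, South 7, East 8, West 1.
Hamilton: North 5, South 7, East 7, West 2.
West gets 1 under Jefferson and 2 under Hamilton.

Hamilton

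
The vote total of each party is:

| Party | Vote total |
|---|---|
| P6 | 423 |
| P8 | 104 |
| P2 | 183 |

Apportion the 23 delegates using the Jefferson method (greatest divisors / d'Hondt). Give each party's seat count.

P6 14; P8 3; P2 6

Standard divisor 710/23 ≈ 30.87; standard quotas: P6 13.703, P8 3.369, P2 5.928.
Rounding down gives 13, 3, 5 = 21 seats, so the divisor must be adjusted.
With modified divisor 30: modified quotas P6 14.100, P8 3.467, P2 6.100.
Rounding down: P6 14, P8 3, P2 6 (total 23).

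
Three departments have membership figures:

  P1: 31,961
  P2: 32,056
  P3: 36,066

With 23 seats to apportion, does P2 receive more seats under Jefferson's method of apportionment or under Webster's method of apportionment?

Jefferson: P1 7, P2 7, P3 9.
Webster: P1 7, P2 8, P3 8.
P2 gets 7 under Jefferson and 8 under Webster.

Webster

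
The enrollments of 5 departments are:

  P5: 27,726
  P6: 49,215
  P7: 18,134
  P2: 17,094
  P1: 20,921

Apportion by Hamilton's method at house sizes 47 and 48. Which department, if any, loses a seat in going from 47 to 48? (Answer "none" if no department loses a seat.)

At 47 seats: P5 10, P6 17, P7 7, P2 6, P1 7.
At 48 seats: P5 10, P6 18, P7 6, P2 6, P1 8.
P7 drops from 7 to 6.

P7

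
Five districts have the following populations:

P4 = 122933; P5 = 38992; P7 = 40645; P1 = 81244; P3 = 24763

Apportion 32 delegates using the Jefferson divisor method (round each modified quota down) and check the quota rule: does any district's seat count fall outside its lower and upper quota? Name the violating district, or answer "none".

none

Standard quotas: P4 12.748, P5 4.044, P7 4.215, P1 8.425, P3 2.568.
Jefferson allocation: P4 13, P5 4, P7 4, P1 9, P3 2.
Every allocation lies between the lower and upper quota.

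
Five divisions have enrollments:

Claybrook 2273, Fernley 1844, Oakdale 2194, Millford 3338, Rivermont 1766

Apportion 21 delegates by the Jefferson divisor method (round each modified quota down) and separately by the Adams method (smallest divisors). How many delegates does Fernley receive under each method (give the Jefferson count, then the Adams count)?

3 and 4

Jefferson: Claybrook 4, Fernley 3, Oakdale 4, Millford 7, Rivermont 3.
Adams: Claybrook 4, Fernley 4, Oakdale 4, Millford 6, Rivermont 3.
Fernley gets 3 under Jefferson and 4 under Adams.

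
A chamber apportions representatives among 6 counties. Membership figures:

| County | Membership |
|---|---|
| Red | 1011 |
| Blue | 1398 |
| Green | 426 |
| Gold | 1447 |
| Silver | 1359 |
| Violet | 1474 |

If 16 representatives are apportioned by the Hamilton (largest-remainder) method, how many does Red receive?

The standard divisor is 7115/16 ≈ 444.688.
Standard quotas: Red 2.274, Blue 3.144, Green 0.958, Gold 3.254, Silver 3.056, Violet 3.315.
Lower quotas: Red 2, Blue 3, Green 0, Gold 3, Silver 3, Violet 3 (sum 14, leaving 2 seats).
Remainders in descending order: Green 0.958, Violet 0.315, Red 0.274, Gold 0.254, Blue 0.144, Silver 0.056.
Largest remainders: Green, Violet receive the extra seats.
Red receives 2.

2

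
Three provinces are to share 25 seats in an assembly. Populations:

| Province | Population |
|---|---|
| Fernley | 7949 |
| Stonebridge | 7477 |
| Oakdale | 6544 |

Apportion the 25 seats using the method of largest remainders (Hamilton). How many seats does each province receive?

Fernley=9; Stonebridge=9; Oakdale=7

Total 21970; standard divisor 21970/25 ≈ 878.8.
Standard quotas: Fernley 9.0453, Stonebridge 8.5082, Oakdale 7.4465.
Lower quotas: Fernley 9, Stonebridge 8, Oakdale 7 (sum 24, leaving 1 seat).
Remainders in descending order: Stonebridge 0.5082, Oakdale 0.4465, Fernley 0.0453.
The surplus seat goes to Stonebridge.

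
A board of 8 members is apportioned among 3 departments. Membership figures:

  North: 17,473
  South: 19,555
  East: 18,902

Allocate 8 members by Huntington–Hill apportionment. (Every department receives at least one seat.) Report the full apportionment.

North 2, South 3, East 3

With divisor 7425: modified quotas North 2.353, South 2.634, East 2.546.
Geometric-mean thresholds: North √(2·3)=2.449, South √(2·3)=2.449, East √(2·3)=2.449.
Each quota rounded against its threshold gives North 2, South 3, East 3 (total 8).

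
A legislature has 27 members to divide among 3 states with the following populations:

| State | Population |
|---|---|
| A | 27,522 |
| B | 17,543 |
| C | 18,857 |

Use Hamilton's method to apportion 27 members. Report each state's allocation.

The standard divisor is 63922/27 ≈ 2367.481.
Standard quotas: A 11.6250, B 7.4100, C 7.9650.
Lower quotas: A 11, B 7, C 7 (sum 25, leaving 2 seats).
Remainders in descending order: C 0.9650, A 0.6250, B 0.4100.
Largest remainders: C, A receive the extra seats.

A: 12, B: 7, C: 8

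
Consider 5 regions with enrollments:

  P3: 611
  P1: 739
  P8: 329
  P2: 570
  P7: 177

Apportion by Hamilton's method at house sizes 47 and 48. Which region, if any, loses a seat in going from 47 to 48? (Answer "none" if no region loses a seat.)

At 47 seats: P3 12, P1 14, P8 6, P2 11, P7 4.
At 48 seats: P3 12, P1 15, P8 7, P2 11, P7 3.
P7 drops from 4 to 3.

P7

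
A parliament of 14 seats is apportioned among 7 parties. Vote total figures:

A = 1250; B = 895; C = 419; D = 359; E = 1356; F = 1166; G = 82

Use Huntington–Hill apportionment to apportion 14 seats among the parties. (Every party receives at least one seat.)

With divisor 434: modified quotas A 2.880, B 2.062, C 0.965, D 0.827, E 3.124, F 2.687, G 0.189.
Geometric-mean thresholds: A √(2·3)=2.449, B √(2·3)=2.449, C (min 1), D (min 1), E √(3·4)=3.464, F √(2·3)=2.449, G (min 1).
Each quota rounded against its threshold gives A 3, B 2, C 1, D 1, E 3, F 3, G 1 (total 14).

A: 3; B: 2; C: 1; D: 1; E: 3; F: 3; G: 1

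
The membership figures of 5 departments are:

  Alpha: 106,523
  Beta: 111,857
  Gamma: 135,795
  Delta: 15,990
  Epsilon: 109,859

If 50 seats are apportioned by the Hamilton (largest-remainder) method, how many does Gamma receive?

Standard divisor: 480024 ÷ 50 ≈ 9600.48.
Standard quotas: Alpha 11.0956, Beta 11.6512, Gamma 14.1446, Delta 1.6655, Epsilon 11.4431.
Lower quotas: Alpha 11, Beta 11, Gamma 14, Delta 1, Epsilon 11 (sum 48, leaving 2 seats).
Remainders in descending order: Delta 0.6655, Beta 0.6512, Epsilon 0.4431, Gamma 0.1446, Alpha 0.0956.
The surplus seats go to Delta, Beta.
Gamma receives 14.

14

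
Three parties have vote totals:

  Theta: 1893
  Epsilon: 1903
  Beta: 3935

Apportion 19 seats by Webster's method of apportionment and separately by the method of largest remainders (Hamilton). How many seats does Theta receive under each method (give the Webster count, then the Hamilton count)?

5 and 4

Webster: Theta 5, Epsilon 5, Beta 9.
Hamilton: Theta 4, Epsilon 5, Beta 10.
Theta gets 5 under Webster and 4 under Hamilton.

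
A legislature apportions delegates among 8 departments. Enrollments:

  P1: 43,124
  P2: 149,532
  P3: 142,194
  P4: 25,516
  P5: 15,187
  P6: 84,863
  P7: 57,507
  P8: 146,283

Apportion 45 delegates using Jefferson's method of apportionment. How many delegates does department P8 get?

10

Standard divisor 664206/45 ≈ 14760.133; standard quotas: P1 2.922, P2 10.131, P3 9.634, P4 1.729, P5 1.029, P6 5.749, P7 3.896, P8 9.911.
Rounding down gives 2, 10, 9, 1, 1, 5, 3, 9 = 40 seats, so the divisor must be adjusted.
With modified divisor 13900: modified quotas P1 3.102, P2 10.758, P3 10.230, P4 1.836, P5 1.093, P6 6.105, P7 4.137, P8 10.524.
Rounding down: P1 3, P2 10, P3 10, P4 1, P5 1, P6 6, P7 4, P8 10 (total 45).
P8 receives 10.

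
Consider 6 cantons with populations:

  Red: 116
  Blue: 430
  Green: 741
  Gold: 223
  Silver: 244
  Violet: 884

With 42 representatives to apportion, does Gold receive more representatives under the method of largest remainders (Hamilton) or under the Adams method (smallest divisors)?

Hamilton: Red 2, Blue 7, Green 12, Gold 3, Silver 4, Violet 14.
Adams: Red 2, Blue 7, Green 11, Gold 4, Silver 4, Violet 14.
Gold gets 3 under Hamilton and 4 under Adams.

Adams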